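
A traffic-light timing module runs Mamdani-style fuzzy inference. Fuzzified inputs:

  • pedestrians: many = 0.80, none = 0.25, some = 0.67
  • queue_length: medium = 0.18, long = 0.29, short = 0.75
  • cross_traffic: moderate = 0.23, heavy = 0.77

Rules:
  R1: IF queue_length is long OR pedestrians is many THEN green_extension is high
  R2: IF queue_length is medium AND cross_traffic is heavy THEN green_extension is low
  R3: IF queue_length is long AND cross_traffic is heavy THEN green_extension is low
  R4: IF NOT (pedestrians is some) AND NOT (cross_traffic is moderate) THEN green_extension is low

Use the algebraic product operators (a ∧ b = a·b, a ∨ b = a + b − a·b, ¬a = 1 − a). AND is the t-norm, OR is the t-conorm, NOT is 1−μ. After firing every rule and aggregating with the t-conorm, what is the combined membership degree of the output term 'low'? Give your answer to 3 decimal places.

0.501

R1: long=0.29, many=0.80; OR[a + b − a·b] → w = 0.8580
R2: medium=0.18, heavy=0.77; AND[a·b] → w = 0.1386
R3: long=0.29, heavy=0.77; AND[a·b] → w = 0.2233
R4: ¬some=1−0.67=0.33, ¬moderate=1−0.23=0.77; AND[a·b] → w = 0.2541
Rules with consequent 'low': {R2, R3, R4} → strengths 0.1386, 0.2233, 0.2541
Aggregate via t-conorm [a + b − a·b]: 0.5010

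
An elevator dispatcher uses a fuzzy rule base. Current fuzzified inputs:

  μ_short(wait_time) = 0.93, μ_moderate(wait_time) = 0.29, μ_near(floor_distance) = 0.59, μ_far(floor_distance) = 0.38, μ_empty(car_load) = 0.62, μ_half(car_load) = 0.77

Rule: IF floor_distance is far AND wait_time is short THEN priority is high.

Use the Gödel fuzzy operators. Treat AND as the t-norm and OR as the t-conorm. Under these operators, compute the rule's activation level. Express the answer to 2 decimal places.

firing strength: far=0.38, short=0.93; AND[min(a, b)] → w = 0.38

0.38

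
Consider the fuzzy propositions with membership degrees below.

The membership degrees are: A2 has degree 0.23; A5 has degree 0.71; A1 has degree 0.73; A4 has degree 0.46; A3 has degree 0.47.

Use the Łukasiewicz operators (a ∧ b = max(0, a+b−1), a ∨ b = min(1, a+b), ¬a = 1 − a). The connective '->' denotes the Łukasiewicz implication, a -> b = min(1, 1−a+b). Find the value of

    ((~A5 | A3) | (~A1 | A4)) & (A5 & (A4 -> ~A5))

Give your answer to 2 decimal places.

0.54

~A5 = 1 − 0.71 = 0.29
~A5 | A3 = min(1, a+b) on (0.29, 0.47) = 0.76
~A1 = 1 − 0.73 = 0.27
~A1 | A4 = min(1, a+b) on (0.27, 0.46) = 0.73
(~A5 | A3) | (~A1 | A4) = min(1, a+b) on (0.76, 0.73) = 1.00
~A5 = 1 − 0.71 = 0.29
A4 -> ~A5  [Łukasiewicz: min(1, 1−a+b)] with a=0.46, b=0.29 → 0.83
A5 & (A4 -> ~A5) = max(0, a+b−1) on (0.71, 0.83) = 0.54
((~A5 | A3) | (~A1 | A4)) & (A5 & (A4 -> ~A5)) = max(0, a+b−1) on (1.00, 0.54) = 0.54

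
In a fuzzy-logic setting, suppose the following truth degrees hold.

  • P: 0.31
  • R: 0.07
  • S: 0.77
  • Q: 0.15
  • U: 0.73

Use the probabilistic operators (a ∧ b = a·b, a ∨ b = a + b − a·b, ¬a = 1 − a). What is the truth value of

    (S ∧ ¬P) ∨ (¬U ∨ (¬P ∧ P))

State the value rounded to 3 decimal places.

0.731

¬P = 1 − 0.3100 = 0.6900
S ∧ ¬P = a·b on (0.7700, 0.6900) = 0.5313
¬U = 1 − 0.7300 = 0.2700
¬P = 1 − 0.3100 = 0.6900
¬P ∧ P = a·b on (0.6900, 0.3100) = 0.2139
¬U ∨ (¬P ∧ P) = a + b − a·b on (0.2700, 0.2139) = 0.4261
(S ∧ ¬P) ∨ (¬U ∨ (¬P ∧ P)) = a + b − a·b on (0.5313, 0.4261) = 0.7310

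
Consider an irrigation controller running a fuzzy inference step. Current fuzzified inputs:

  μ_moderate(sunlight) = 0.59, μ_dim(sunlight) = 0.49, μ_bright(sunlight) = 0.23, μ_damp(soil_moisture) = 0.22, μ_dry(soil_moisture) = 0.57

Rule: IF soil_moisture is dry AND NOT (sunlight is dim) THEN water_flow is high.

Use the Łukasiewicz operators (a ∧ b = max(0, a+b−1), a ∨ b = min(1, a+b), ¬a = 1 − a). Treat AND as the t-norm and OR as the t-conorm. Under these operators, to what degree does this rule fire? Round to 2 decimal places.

firing strength: dry=0.57, ¬dim=1−0.49=0.51; AND[max(0, a+b−1)] → w = 0.08

0.08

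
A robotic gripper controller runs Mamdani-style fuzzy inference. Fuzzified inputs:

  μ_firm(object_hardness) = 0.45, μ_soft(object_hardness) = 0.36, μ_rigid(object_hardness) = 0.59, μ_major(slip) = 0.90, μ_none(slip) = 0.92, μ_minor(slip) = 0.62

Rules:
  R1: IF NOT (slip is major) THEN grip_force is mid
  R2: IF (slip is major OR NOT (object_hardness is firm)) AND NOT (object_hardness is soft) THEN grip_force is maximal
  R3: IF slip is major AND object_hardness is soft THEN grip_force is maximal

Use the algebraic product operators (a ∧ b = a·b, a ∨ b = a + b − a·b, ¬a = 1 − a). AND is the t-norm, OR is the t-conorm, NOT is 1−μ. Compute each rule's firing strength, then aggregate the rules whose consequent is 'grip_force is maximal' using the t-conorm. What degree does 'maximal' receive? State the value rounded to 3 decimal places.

0.737

R1: ¬major=1−0.90=0.10 → w = 0.1000
R2: (major=0.90 OR ¬firm=1−0.45=0.55) = 0.9550; AND[a·b] with ¬soft=1−0.36=0.64 → w = 0.6112
R3: major=0.90, soft=0.36; AND[a·b] → w = 0.3240
Rules with consequent 'maximal': {R2, R3} → strengths 0.6112, 0.3240
Aggregate via t-conorm [a + b − a·b]: 0.7372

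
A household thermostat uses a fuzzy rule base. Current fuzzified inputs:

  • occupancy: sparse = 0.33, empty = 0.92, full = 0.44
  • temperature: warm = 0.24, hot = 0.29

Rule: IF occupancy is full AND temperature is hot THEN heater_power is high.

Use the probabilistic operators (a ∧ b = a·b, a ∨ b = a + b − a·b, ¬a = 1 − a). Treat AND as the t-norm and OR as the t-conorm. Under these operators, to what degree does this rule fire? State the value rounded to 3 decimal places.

0.128

firing strength: full=0.44, hot=0.29; AND[a·b] → w = 0.1276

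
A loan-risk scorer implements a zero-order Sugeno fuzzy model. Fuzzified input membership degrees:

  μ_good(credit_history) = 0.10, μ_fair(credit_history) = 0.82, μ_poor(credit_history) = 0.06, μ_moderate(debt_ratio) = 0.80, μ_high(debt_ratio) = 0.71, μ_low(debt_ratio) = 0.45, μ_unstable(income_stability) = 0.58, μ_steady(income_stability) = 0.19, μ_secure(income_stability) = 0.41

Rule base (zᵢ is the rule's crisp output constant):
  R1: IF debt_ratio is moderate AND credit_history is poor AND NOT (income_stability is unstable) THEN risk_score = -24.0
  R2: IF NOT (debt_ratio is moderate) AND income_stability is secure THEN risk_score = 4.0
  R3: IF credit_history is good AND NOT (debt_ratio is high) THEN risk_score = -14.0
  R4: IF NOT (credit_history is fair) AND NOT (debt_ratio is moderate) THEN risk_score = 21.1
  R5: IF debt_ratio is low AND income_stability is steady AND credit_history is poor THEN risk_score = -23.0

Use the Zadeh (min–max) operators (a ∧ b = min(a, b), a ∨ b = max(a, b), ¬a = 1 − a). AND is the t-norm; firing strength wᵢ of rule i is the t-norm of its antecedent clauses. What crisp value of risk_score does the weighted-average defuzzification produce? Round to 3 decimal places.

R1 (z=-24.0): moderate=0.80, poor=0.06, ¬unstable=1−0.58=0.42; AND[min(a, b)] → w = 0.06
R2 (z=4.0): ¬moderate=1−0.80=0.20, secure=0.41; AND[min(a, b)] → w = 0.20
R3 (z=-14.0): good=0.10, ¬high=1−0.71=0.29; AND[min(a, b)] → w = 0.10
R4 (z=21.1): ¬fair=1−0.82=0.18, ¬moderate=1−0.80=0.20; AND[min(a, b)] → w = 0.18
R5 (z=-23.0): low=0.45, steady=0.19, poor=0.06; AND[min(a, b)] → w = 0.06
Weighted average = (0.06·-24.0 + 0.20·4.0 + 0.10·-14.0 + 0.18·21.1 + 0.06·-23.0) / (0.06 + 0.20 + 0.10 + 0.18 + 0.06)
  = 0.3780 / 0.6000 = 0.630

0.630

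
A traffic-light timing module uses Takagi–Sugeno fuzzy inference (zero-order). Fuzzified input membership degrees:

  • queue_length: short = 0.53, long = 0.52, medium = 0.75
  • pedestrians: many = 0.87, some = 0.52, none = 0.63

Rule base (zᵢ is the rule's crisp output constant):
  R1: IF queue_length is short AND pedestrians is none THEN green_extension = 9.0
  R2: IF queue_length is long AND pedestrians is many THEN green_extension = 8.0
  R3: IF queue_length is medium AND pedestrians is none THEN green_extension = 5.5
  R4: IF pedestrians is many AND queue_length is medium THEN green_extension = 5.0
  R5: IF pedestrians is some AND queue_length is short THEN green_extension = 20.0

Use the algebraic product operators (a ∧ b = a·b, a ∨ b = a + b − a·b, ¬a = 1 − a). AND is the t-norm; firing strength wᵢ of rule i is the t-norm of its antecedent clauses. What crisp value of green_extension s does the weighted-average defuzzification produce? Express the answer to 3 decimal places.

8.230

R1 (z=9.0): short=0.53, none=0.63; AND[a·b] → w = 0.3339
R2 (z=8.0): long=0.52, many=0.87; AND[a·b] → w = 0.4524
R3 (z=5.5): medium=0.75, none=0.63; AND[a·b] → w = 0.4725
R4 (z=5.0): many=0.87, medium=0.75; AND[a·b] → w = 0.6525
R5 (z=20.0): some=0.52, short=0.53; AND[a·b] → w = 0.2756
Weighted average = (0.3339·9.0 + 0.4524·8.0 + 0.4725·5.5 + 0.6525·5.0 + 0.2756·20.0) / (0.3339 + 0.4524 + 0.4725 + 0.6525 + 0.2756)
  = 17.9976 / 2.1869 = 8.230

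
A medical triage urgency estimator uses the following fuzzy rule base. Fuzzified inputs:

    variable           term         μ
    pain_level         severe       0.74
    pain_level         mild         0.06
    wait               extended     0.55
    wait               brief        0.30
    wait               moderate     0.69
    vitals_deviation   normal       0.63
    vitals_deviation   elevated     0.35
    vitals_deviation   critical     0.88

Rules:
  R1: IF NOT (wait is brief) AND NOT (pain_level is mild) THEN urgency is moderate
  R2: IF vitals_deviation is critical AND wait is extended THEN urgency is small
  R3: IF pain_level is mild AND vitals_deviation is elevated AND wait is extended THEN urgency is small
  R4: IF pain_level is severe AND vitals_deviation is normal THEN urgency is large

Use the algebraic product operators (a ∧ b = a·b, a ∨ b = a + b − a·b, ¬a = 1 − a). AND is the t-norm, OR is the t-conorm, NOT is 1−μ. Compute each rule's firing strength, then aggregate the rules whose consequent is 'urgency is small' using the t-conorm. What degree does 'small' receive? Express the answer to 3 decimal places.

R1: ¬brief=1−0.30=0.70, ¬mild=1−0.06=0.94; AND[a·b] → w = 0.6580
R2: critical=0.88, extended=0.55; AND[a·b] → w = 0.4840
R3: mild=0.06, elevated=0.35, extended=0.55; AND[a·b] → w = 0.0115
R4: severe=0.74, normal=0.63; AND[a·b] → w = 0.4662
Rules with consequent 'small': {R2, R3} → strengths 0.4840, 0.0115
Aggregate via t-conorm [a + b − a·b]: 0.4900

0.490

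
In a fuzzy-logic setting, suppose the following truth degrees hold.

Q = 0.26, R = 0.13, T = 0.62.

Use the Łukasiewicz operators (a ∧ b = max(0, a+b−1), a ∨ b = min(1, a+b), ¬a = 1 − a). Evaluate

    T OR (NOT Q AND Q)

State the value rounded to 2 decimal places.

0.62

NOT Q = 1 − 0.26 = 0.74
NOT Q AND Q = max(0, a+b−1) on (0.74, 0.26) = 0.00
T OR (NOT Q AND Q) = min(1, a+b) on (0.62, 0.00) = 0.62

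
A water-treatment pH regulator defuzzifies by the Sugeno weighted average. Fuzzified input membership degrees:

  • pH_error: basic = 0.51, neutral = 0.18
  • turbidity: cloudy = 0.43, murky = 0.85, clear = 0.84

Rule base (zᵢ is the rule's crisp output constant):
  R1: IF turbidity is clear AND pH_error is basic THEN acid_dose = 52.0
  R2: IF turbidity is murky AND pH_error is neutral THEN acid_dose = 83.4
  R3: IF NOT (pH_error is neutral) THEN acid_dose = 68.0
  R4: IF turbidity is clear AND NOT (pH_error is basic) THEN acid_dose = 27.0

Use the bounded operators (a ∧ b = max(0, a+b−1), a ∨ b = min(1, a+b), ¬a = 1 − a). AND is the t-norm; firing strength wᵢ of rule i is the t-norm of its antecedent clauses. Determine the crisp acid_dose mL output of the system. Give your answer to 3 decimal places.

55.799

R1 (z=52.0): clear=0.84, basic=0.51; AND[max(0, a+b−1)] → w = 0.35
R2 (z=83.4): murky=0.85, neutral=0.18; AND[max(0, a+b−1)] → w = 0.03
R3 (z=68.0): ¬neutral=1−0.18=0.82 → w = 0.82
R4 (z=27.0): clear=0.84, ¬basic=1−0.51=0.49; AND[max(0, a+b−1)] → w = 0.33
Weighted average = (0.35·52.0 + 0.03·83.4 + 0.82·68.0 + 0.33·27.0) / (0.35 + 0.03 + 0.82 + 0.33)
  = 85.3720 / 1.5300 = 55.799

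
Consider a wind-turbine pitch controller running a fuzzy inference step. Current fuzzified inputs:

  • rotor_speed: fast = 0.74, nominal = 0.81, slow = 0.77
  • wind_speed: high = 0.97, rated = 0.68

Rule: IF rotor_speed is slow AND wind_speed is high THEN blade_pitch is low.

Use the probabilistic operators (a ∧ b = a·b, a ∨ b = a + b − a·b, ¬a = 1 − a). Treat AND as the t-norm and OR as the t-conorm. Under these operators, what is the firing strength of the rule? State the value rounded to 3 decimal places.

firing strength: slow=0.77, high=0.97; AND[a·b] → w = 0.7469

0.747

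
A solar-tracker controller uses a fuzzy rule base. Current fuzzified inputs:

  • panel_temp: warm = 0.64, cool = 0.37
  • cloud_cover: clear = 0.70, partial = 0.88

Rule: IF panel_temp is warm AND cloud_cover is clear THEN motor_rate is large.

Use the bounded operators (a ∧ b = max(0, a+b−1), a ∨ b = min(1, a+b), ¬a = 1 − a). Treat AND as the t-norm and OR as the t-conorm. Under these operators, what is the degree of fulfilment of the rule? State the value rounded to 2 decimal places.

0.34

firing strength: warm=0.64, clear=0.70; AND[max(0, a+b−1)] → w = 0.34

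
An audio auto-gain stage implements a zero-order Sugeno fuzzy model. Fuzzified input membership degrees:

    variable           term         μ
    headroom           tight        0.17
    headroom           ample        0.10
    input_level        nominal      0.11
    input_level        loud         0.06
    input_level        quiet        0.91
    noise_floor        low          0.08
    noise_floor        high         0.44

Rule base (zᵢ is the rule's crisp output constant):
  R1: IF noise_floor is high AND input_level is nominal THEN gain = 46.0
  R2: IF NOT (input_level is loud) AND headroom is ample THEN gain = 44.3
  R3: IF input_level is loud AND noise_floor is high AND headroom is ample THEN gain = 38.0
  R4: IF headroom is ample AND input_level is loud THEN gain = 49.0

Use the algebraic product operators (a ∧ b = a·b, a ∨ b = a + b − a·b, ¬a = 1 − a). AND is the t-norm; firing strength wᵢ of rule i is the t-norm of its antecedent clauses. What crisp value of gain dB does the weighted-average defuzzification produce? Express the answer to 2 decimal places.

44.92

R1 (z=46.0): high=0.44, nominal=0.11; AND[a·b] → w = 0.0484
R2 (z=44.3): ¬loud=1−0.06=0.94, ample=0.10; AND[a·b] → w = 0.0940
R3 (z=38.0): loud=0.06, high=0.44, ample=0.10; AND[a·b] → w = 0.0026
R4 (z=49.0): ample=0.10, loud=0.06; AND[a·b] → w = 0.0060
Weighted average = (0.0484·46.0 + 0.0940·44.3 + 0.0026·38.0 + 0.0060·49.0) / (0.0484 + 0.0940 + 0.0026 + 0.0060)
  = 6.7849 / 0.1510 = 44.92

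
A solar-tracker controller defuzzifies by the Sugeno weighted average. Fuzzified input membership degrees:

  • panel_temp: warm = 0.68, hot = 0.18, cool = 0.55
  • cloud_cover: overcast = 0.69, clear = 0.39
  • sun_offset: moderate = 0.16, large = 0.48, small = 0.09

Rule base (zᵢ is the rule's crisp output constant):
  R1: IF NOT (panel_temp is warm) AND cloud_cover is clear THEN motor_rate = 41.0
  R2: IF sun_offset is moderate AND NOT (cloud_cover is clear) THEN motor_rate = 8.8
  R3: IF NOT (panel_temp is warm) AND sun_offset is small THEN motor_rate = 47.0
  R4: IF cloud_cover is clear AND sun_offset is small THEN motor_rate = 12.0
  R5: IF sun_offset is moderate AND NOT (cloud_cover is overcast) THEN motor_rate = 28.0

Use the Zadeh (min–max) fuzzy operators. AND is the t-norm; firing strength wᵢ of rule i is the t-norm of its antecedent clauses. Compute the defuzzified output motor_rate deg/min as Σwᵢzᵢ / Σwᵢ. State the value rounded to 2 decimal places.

R1 (z=41.0): ¬warm=1−0.68=0.32, clear=0.39; AND[min(a, b)] → w = 0.32
R2 (z=8.8): moderate=0.16, ¬clear=1−0.39=0.61; AND[min(a, b)] → w = 0.16
R3 (z=47.0): ¬warm=1−0.68=0.32, small=0.09; AND[min(a, b)] → w = 0.09
R4 (z=12.0): clear=0.39, small=0.09; AND[min(a, b)] → w = 0.09
R5 (z=28.0): moderate=0.16, ¬overcast=1−0.69=0.31; AND[min(a, b)] → w = 0.16
Weighted average = (0.32·41.0 + 0.16·8.8 + 0.09·47.0 + 0.09·12.0 + 0.16·28.0) / (0.32 + 0.16 + 0.09 + 0.09 + 0.16)
  = 24.3180 / 0.8200 = 29.66

29.66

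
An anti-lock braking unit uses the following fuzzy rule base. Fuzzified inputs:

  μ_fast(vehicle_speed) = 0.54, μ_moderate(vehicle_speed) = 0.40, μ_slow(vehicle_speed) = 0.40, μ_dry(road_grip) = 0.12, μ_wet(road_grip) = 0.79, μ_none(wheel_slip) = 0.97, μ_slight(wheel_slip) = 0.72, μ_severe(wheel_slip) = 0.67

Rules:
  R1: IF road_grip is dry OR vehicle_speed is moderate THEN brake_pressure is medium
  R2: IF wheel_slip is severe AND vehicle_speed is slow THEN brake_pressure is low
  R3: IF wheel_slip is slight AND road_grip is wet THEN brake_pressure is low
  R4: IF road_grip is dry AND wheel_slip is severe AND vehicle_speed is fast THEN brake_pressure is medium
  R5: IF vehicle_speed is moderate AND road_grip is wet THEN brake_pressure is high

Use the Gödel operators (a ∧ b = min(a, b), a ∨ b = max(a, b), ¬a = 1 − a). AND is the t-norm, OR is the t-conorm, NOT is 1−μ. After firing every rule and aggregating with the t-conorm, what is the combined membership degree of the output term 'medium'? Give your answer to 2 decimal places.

0.40

R1: dry=0.12, moderate=0.40; OR[max(a, b)] → w = 0.40
R2: severe=0.67, slow=0.40; AND[min(a, b)] → w = 0.40
R3: slight=0.72, wet=0.79; AND[min(a, b)] → w = 0.72
R4: dry=0.12, severe=0.67, fast=0.54; AND[min(a, b)] → w = 0.12
R5: moderate=0.40, wet=0.79; AND[min(a, b)] → w = 0.40
Rules with consequent 'medium': {R1, R4} → strengths 0.40, 0.12
Aggregate via t-conorm [max(a, b)]: 0.40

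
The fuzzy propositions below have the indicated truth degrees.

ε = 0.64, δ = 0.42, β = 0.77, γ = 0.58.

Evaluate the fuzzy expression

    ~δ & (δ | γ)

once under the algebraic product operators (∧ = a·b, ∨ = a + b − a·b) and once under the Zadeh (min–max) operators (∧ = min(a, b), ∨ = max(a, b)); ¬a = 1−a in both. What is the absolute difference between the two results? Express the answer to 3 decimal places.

0.141

Under algebraic product:
  ~δ = 1 − 0.4200 = 0.5800
  δ | γ = a + b − a·b on (0.4200, 0.5800) = 0.7564
  ~δ & (δ | γ) = a·b on (0.5800, 0.7564) = 0.4387
  → value = 0.4387
Under Zadeh (min–max):
  ~δ = 1 − 0.42 = 0.58
  δ | γ = max(a, b) on (0.42, 0.58) = 0.58
  ~δ & (δ | γ) = min(a, b) on (0.58, 0.58) = 0.58
  → value = 0.5800
|0.4387 − 0.5800| = 0.141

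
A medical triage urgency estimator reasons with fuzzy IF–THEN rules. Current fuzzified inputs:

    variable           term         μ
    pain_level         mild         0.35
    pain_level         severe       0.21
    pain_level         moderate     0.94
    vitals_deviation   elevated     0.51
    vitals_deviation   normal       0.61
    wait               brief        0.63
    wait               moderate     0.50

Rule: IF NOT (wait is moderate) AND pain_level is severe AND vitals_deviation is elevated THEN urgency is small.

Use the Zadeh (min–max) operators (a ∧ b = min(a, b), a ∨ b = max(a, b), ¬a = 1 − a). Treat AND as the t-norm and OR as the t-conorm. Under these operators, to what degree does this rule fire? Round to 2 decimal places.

firing strength: ¬moderate=1−0.50=0.50, severe=0.21, elevated=0.51; AND[min(a, b)] → w = 0.21

0.21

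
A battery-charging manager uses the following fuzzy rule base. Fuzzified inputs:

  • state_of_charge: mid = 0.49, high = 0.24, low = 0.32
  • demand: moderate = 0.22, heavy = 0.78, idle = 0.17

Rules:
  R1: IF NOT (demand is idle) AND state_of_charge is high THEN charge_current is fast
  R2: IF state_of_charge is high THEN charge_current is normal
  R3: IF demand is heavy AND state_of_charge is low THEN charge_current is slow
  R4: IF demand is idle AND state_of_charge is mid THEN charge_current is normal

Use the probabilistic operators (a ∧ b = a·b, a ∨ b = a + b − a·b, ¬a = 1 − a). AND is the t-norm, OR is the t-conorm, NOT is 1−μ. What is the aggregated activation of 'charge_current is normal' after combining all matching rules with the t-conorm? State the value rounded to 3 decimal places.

0.303

R1: ¬idle=1−0.17=0.83, high=0.24; AND[a·b] → w = 0.1992
R2: high=0.24 → w = 0.2400
R3: heavy=0.78, low=0.32; AND[a·b] → w = 0.2496
R4: idle=0.17, mid=0.49; AND[a·b] → w = 0.0833
Rules with consequent 'normal': {R2, R4} → strengths 0.2400, 0.0833
Aggregate via t-conorm [a + b − a·b]: 0.3033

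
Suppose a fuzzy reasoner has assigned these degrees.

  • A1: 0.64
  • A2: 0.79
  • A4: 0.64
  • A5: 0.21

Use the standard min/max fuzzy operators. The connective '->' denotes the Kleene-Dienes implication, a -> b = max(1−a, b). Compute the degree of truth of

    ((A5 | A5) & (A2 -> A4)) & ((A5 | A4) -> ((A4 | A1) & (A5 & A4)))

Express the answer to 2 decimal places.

0.21

A5 | A5 = max(a, b) on (0.21, 0.21) = 0.21
A2 -> A4  [Kleene-Dienes: max(1−a, b)] with a=0.79, b=0.64 → 0.64
(A5 | A5) & (A2 -> A4) = min(a, b) on (0.21, 0.64) = 0.21
A5 | A4 = max(a, b) on (0.21, 0.64) = 0.64
A4 | A1 = max(a, b) on (0.64, 0.64) = 0.64
A5 & A4 = min(a, b) on (0.21, 0.64) = 0.21
(A4 | A1) & (A5 & A4) = min(a, b) on (0.64, 0.21) = 0.21
(A5 | A4) -> ((A4 | A1) & (A5 & A4))  [Kleene-Dienes: max(1−a, b)] with a=0.64, b=0.21 → 0.36
((A5 | A5) & (A2 -> A4)) & ((A5 | A4) -> ((A4 | A1) & (A5 & A4))) = min(a, b) on (0.21, 0.36) = 0.21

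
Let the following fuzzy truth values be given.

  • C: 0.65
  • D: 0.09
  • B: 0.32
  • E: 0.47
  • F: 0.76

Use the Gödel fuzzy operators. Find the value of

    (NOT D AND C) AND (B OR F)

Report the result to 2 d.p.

NOT D = 1 − 0.09 = 0.91
NOT D AND C = min(a, b) on (0.91, 0.65) = 0.65
B OR F = max(a, b) on (0.32, 0.76) = 0.76
(NOT D AND C) AND (B OR F) = min(a, b) on (0.65, 0.76) = 0.65

0.65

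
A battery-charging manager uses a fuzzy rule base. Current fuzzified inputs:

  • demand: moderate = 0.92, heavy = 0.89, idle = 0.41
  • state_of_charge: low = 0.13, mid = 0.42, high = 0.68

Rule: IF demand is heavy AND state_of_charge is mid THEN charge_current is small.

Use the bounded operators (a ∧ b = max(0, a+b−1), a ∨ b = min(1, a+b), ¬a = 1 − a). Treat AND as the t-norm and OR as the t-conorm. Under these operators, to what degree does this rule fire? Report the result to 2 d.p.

0.31

firing strength: heavy=0.89, mid=0.42; AND[max(0, a+b−1)] → w = 0.31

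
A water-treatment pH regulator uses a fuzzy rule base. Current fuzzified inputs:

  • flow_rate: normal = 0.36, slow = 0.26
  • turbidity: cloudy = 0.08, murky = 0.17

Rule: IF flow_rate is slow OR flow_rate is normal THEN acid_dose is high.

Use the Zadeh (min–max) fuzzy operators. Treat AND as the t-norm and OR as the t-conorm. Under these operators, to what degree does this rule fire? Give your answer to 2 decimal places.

0.36

firing strength: slow=0.26, normal=0.36; OR[max(a, b)] → w = 0.36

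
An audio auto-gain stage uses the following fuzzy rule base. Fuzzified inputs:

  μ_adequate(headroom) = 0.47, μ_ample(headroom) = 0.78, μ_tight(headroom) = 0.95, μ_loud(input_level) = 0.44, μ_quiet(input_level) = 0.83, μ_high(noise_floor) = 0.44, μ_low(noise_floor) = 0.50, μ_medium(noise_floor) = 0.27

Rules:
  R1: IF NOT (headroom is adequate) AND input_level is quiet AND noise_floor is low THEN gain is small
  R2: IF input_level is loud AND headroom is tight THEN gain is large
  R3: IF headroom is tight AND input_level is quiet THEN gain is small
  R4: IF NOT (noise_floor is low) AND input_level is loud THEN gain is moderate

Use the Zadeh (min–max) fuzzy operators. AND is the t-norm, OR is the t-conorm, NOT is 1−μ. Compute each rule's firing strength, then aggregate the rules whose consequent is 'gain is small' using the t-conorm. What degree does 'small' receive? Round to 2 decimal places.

0.83

R1: ¬adequate=1−0.47=0.53, quiet=0.83, low=0.50; AND[min(a, b)] → w = 0.50
R2: loud=0.44, tight=0.95; AND[min(a, b)] → w = 0.44
R3: tight=0.95, quiet=0.83; AND[min(a, b)] → w = 0.83
R4: ¬low=1−0.50=0.50, loud=0.44; AND[min(a, b)] → w = 0.44
Rules with consequent 'small': {R1, R3} → strengths 0.50, 0.83
Aggregate via t-conorm [max(a, b)]: 0.83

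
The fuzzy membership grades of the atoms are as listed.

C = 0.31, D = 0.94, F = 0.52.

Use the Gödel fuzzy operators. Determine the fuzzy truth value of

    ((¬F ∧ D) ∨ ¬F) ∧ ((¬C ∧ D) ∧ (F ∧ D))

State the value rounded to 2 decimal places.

0.48

¬F = 1 − 0.52 = 0.48
¬F ∧ D = min(a, b) on (0.48, 0.94) = 0.48
¬F = 1 − 0.52 = 0.48
(¬F ∧ D) ∨ ¬F = max(a, b) on (0.48, 0.48) = 0.48
¬C = 1 − 0.31 = 0.69
¬C ∧ D = min(a, b) on (0.69, 0.94) = 0.69
F ∧ D = min(a, b) on (0.52, 0.94) = 0.52
(¬C ∧ D) ∧ (F ∧ D) = min(a, b) on (0.69, 0.52) = 0.52
((¬F ∧ D) ∨ ¬F) ∧ ((¬C ∧ D) ∧ (F ∧ D)) = min(a, b) on (0.48, 0.52) = 0.48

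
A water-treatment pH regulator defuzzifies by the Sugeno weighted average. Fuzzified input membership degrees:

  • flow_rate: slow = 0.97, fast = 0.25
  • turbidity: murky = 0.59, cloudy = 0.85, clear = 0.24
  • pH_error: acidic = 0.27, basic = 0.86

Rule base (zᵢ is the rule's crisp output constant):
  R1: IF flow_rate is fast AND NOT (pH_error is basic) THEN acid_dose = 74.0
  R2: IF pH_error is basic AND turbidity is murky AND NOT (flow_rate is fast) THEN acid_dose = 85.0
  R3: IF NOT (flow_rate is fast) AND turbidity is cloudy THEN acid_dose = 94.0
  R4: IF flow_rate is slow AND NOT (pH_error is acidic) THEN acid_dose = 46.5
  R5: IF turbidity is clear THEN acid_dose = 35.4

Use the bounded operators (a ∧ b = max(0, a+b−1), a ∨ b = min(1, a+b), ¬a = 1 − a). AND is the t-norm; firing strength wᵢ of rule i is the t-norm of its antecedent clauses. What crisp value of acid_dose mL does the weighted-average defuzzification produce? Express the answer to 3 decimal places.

65.774

R1 (z=74.0): fast=0.25, ¬basic=1−0.86=0.14; AND[max(0, a+b−1)] → w = 0.00
R2 (z=85.0): basic=0.86, murky=0.59, ¬fast=1−0.25=0.75; AND[max(0, a+b−1)] → w = 0.20
R3 (z=94.0): ¬fast=1−0.25=0.75, cloudy=0.85; AND[max(0, a+b−1)] → w = 0.60
R4 (z=46.5): slow=0.97, ¬acidic=1−0.27=0.73; AND[max(0, a+b−1)] → w = 0.70
R5 (z=35.4): clear=0.24 → w = 0.24
Weighted average = (0.00·74.0 + 0.20·85.0 + 0.60·94.0 + 0.70·46.5 + 0.24·35.4) / (0.00 + 0.20 + 0.60 + 0.70 + 0.24)
  = 114.4460 / 1.7400 = 65.774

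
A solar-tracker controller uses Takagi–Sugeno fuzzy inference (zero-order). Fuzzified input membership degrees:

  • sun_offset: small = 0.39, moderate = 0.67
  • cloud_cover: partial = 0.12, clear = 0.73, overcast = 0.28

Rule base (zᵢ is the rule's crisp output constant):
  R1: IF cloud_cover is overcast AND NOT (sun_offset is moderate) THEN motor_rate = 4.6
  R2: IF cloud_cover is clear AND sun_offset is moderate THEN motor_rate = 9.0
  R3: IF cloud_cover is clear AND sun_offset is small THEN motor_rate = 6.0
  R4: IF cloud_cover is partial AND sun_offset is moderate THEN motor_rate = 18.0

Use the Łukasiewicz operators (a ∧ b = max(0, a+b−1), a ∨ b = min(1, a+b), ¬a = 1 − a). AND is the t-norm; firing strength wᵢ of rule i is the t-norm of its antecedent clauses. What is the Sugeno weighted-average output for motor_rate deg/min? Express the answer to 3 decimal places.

R1 (z=4.6): overcast=0.28, ¬moderate=1−0.67=0.33; AND[max(0, a+b−1)] → w = 0.00
R2 (z=9.0): clear=0.73, moderate=0.67; AND[max(0, a+b−1)] → w = 0.40
R3 (z=6.0): clear=0.73, small=0.39; AND[max(0, a+b−1)] → w = 0.12
R4 (z=18.0): partial=0.12, moderate=0.67; AND[max(0, a+b−1)] → w = 0.00
Weighted average = (0.00·4.6 + 0.40·9.0 + 0.12·6.0 + 0.00·18.0) / (0.00 + 0.40 + 0.12 + 0.00)
  = 4.3200 / 0.5200 = 8.308

8.308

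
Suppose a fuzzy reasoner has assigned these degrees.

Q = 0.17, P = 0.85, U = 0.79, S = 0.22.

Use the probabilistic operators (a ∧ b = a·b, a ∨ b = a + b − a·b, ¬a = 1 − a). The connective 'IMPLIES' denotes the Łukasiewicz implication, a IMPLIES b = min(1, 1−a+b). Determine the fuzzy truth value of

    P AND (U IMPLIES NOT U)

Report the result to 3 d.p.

0.357

NOT U = 1 − 0.7900 = 0.2100
U IMPLIES NOT U  [Łukasiewicz: min(1, 1−a+b)] with a=0.7900, b=0.2100 → 0.4200
P AND (U IMPLIES NOT U) = a·b on (0.8500, 0.4200) = 0.3570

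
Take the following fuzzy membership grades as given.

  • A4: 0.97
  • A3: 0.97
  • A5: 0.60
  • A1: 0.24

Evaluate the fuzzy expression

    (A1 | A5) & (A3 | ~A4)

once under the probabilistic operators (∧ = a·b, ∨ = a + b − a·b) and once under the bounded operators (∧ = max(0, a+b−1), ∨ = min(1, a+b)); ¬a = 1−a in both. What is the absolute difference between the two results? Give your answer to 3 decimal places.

Under probabilistic:
  A1 | A5 = a + b − a·b on (0.2400, 0.6000) = 0.6960
  ~A4 = 1 − 0.9700 = 0.0300
  A3 | ~A4 = a + b − a·b on (0.9700, 0.0300) = 0.9709
  (A1 | A5) & (A3 | ~A4) = a·b on (0.6960, 0.9709) = 0.6757
  → value = 0.6757
Under bounded:
  A1 | A5 = min(1, a+b) on (0.24, 0.60) = 0.84
  ~A4 = 1 − 0.97 = 0.03
  A3 | ~A4 = min(1, a+b) on (0.97, 0.03) = 1.00
  (A1 | A5) & (A3 | ~A4) = max(0, a+b−1) on (0.84, 1.00) = 0.84
  → value = 0.8400
|0.6757 − 0.8400| = 0.164

0.164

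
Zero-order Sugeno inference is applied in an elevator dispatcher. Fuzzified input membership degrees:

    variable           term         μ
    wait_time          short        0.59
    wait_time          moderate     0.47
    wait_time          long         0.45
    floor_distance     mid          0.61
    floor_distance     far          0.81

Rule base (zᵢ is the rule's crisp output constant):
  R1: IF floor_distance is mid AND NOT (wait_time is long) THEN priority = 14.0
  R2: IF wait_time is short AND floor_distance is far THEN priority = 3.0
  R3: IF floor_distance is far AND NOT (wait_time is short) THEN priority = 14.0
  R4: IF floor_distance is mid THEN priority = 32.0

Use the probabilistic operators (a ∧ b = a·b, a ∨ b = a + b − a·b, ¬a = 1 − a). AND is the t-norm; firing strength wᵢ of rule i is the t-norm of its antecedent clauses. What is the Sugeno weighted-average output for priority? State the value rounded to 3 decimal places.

17.260

R1 (z=14.0): mid=0.61, ¬long=1−0.45=0.55; AND[a·b] → w = 0.3355
R2 (z=3.0): short=0.59, far=0.81; AND[a·b] → w = 0.4779
R3 (z=14.0): far=0.81, ¬short=1−0.59=0.41; AND[a·b] → w = 0.3321
R4 (z=32.0): mid=0.61 → w = 0.6100
Weighted average = (0.3355·14.0 + 0.4779·3.0 + 0.3321·14.0 + 0.6100·32.0) / (0.3355 + 0.4779 + 0.3321 + 0.6100)
  = 30.3001 / 1.7555 = 17.260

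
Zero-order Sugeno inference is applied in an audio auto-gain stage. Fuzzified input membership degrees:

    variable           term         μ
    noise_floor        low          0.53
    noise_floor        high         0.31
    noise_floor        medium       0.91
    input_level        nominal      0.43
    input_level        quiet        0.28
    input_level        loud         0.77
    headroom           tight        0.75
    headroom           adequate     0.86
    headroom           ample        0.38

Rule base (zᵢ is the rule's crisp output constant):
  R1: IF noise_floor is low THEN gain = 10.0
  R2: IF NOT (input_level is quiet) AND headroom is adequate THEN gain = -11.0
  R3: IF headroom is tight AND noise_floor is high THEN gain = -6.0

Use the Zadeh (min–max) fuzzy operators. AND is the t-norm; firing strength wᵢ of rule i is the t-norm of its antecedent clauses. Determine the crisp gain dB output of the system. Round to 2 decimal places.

-2.87

R1 (z=10.0): low=0.53 → w = 0.53
R2 (z=-11.0): ¬quiet=1−0.28=0.72, adequate=0.86; AND[min(a, b)] → w = 0.72
R3 (z=-6.0): tight=0.75, high=0.31; AND[min(a, b)] → w = 0.31
Weighted average = (0.53·10.0 + 0.72·-11.0 + 0.31·-6.0) / (0.53 + 0.72 + 0.31)
  = -4.4800 / 1.5600 = -2.87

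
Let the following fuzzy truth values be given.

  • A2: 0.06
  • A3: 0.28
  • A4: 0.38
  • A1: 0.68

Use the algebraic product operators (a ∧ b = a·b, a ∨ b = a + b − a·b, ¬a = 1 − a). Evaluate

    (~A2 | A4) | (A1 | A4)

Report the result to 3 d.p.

~A2 = 1 − 0.0600 = 0.9400
~A2 | A4 = a + b − a·b on (0.9400, 0.3800) = 0.9628
A1 | A4 = a + b − a·b on (0.6800, 0.3800) = 0.8016
(~A2 | A4) | (A1 | A4) = a + b − a·b on (0.9628, 0.8016) = 0.9926

0.993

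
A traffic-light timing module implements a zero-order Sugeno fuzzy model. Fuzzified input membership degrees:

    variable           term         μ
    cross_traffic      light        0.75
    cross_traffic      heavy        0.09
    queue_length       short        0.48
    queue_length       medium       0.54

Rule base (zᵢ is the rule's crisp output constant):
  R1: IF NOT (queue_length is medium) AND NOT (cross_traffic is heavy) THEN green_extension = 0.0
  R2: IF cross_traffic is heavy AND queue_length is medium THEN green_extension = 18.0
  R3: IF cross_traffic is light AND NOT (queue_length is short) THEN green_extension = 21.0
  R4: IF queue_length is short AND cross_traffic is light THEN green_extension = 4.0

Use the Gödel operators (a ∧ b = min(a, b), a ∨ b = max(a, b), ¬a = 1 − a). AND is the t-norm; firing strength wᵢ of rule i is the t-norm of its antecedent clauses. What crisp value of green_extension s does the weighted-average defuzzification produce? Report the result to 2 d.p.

R1 (z=0.0): ¬medium=1−0.54=0.46, ¬heavy=1−0.09=0.91; AND[min(a, b)] → w = 0.46
R2 (z=18.0): heavy=0.09, medium=0.54; AND[min(a, b)] → w = 0.09
R3 (z=21.0): light=0.75, ¬short=1−0.48=0.52; AND[min(a, b)] → w = 0.52
R4 (z=4.0): short=0.48, light=0.75; AND[min(a, b)] → w = 0.48
Weighted average = (0.46·0.0 + 0.09·18.0 + 0.52·21.0 + 0.48·4.0) / (0.46 + 0.09 + 0.52 + 0.48)
  = 14.4600 / 1.5500 = 9.33

9.33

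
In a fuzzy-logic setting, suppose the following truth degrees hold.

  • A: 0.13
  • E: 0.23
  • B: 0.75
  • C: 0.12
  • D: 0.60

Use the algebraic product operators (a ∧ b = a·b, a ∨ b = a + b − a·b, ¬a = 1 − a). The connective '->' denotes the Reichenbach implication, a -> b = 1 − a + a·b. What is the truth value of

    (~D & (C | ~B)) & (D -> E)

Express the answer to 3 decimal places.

~D = 1 − 0.6000 = 0.4000
~B = 1 − 0.7500 = 0.2500
C | ~B = a + b − a·b on (0.1200, 0.2500) = 0.3400
~D & (C | ~B) = a·b on (0.4000, 0.3400) = 0.1360
D -> E  [Reichenbach: 1 − a + a·b] with a=0.6000, b=0.2300 → 0.5380
(~D & (C | ~B)) & (D -> E) = a·b on (0.1360, 0.5380) = 0.0732

0.073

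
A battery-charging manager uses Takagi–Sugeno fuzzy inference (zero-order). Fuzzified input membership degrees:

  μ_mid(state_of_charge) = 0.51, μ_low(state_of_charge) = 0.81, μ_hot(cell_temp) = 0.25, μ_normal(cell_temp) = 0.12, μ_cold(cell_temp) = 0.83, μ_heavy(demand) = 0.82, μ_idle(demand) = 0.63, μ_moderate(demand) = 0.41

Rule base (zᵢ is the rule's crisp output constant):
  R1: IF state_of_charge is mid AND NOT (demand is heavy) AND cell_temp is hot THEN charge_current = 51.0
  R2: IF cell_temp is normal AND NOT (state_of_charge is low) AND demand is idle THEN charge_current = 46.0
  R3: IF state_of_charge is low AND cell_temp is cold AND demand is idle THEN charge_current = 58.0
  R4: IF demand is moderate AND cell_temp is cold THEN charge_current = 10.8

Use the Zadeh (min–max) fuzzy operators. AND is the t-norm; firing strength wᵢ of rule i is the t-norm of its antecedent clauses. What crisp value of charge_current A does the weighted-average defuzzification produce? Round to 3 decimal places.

R1 (z=51.0): mid=0.51, ¬heavy=1−0.82=0.18, hot=0.25; AND[min(a, b)] → w = 0.18
R2 (z=46.0): normal=0.12, ¬low=1−0.81=0.19, idle=0.63; AND[min(a, b)] → w = 0.12
R3 (z=58.0): low=0.81, cold=0.83, idle=0.63; AND[min(a, b)] → w = 0.63
R4 (z=10.8): moderate=0.41, cold=0.83; AND[min(a, b)] → w = 0.41
Weighted average = (0.18·51.0 + 0.12·46.0 + 0.63·58.0 + 0.41·10.8) / (0.18 + 0.12 + 0.63 + 0.41)
  = 55.6680 / 1.3400 = 41.543

41.543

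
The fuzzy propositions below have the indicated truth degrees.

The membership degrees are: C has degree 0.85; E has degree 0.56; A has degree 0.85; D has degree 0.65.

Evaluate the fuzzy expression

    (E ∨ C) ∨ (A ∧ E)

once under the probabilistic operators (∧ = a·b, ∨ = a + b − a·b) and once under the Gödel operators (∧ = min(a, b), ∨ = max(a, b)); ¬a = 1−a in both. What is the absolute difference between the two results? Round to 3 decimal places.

0.115

Under probabilistic:
  E ∨ C = a + b − a·b on (0.5600, 0.8500) = 0.9340
  A ∧ E = a·b on (0.8500, 0.5600) = 0.4760
  (E ∨ C) ∨ (A ∧ E) = a + b − a·b on (0.9340, 0.4760) = 0.9654
  → value = 0.9654
Under Gödel:
  E ∨ C = max(a, b) on (0.56, 0.85) = 0.85
  A ∧ E = min(a, b) on (0.85, 0.56) = 0.56
  (E ∨ C) ∨ (A ∧ E) = max(a, b) on (0.85, 0.56) = 0.85
  → value = 0.8500
|0.9654 − 0.8500| = 0.115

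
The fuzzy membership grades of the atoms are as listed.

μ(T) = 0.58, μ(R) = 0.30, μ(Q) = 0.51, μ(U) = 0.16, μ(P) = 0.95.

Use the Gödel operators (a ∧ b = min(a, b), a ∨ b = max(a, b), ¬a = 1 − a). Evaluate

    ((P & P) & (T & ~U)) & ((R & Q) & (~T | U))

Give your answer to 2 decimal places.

P & P = min(a, b) on (0.95, 0.95) = 0.95
~U = 1 − 0.16 = 0.84
T & ~U = min(a, b) on (0.58, 0.84) = 0.58
(P & P) & (T & ~U) = min(a, b) on (0.95, 0.58) = 0.58
R & Q = min(a, b) on (0.30, 0.51) = 0.30
~T = 1 − 0.58 = 0.42
~T | U = max(a, b) on (0.42, 0.16) = 0.42
(R & Q) & (~T | U) = min(a, b) on (0.30, 0.42) = 0.30
((P & P) & (T & ~U)) & ((R & Q) & (~T | U)) = min(a, b) on (0.58, 0.30) = 0.30

0.30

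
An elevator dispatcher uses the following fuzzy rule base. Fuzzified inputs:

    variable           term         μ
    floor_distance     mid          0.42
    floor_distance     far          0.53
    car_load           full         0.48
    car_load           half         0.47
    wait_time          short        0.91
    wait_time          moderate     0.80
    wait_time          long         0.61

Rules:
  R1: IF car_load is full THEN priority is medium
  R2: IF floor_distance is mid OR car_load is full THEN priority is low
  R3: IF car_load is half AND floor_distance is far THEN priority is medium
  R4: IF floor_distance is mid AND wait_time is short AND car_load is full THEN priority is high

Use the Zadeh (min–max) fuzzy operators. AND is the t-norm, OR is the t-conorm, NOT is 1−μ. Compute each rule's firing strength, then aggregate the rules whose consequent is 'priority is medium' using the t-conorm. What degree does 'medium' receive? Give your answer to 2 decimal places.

0.48

R1: full=0.48 → w = 0.48
R2: mid=0.42, full=0.48; OR[max(a, b)] → w = 0.48
R3: half=0.47, far=0.53; AND[min(a, b)] → w = 0.47
R4: mid=0.42, short=0.91, full=0.48; AND[min(a, b)] → w = 0.42
Rules with consequent 'medium': {R1, R3} → strengths 0.48, 0.47
Aggregate via t-conorm [max(a, b)]: 0.48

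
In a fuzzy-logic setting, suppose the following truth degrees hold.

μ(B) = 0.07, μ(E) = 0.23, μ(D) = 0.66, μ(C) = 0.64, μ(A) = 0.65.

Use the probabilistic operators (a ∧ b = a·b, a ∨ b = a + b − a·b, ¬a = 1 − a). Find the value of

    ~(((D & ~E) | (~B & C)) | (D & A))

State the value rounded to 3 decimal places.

~E = 1 − 0.2300 = 0.7700
D & ~E = a·b on (0.6600, 0.7700) = 0.5082
~B = 1 − 0.0700 = 0.9300
~B & C = a·b on (0.9300, 0.6400) = 0.5952
(D & ~E) | (~B & C) = a + b − a·b on (0.5082, 0.5952) = 0.8009
D & A = a·b on (0.6600, 0.6500) = 0.4290
((D & ~E) | (~B & C)) | (D & A) = a + b − a·b on (0.8009, 0.4290) = 0.8863
~(((D & ~E) | (~B & C)) | (D & A)) = 1 − 0.8863 = 0.1137

0.114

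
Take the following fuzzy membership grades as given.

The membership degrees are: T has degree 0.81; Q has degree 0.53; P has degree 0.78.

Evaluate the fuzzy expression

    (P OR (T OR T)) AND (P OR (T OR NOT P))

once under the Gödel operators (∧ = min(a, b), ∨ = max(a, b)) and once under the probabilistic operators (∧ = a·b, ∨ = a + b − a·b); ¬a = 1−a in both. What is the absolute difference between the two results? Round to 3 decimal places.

Under Gödel:
  T OR T = max(a, b) on (0.81, 0.81) = 0.81
  P OR (T OR T) = max(a, b) on (0.78, 0.81) = 0.81
  NOT P = 1 − 0.78 = 0.22
  T OR NOT P = max(a, b) on (0.81, 0.22) = 0.81
  P OR (T OR NOT P) = max(a, b) on (0.78, 0.81) = 0.81
  (P OR (T OR T)) AND (P OR (T OR NOT P)) = min(a, b) on (0.81, 0.81) = 0.81
  → value = 0.8100
Under probabilistic:
  T OR T = a + b − a·b on (0.8100, 0.8100) = 0.9639
  P OR (T OR T) = a + b − a·b on (0.7800, 0.9639) = 0.9921
  NOT P = 1 − 0.7800 = 0.2200
  T OR NOT P = a + b − a·b on (0.8100, 0.2200) = 0.8518
  P OR (T OR NOT P) = a + b − a·b on (0.7800, 0.8518) = 0.9674
  (P OR (T OR T)) AND (P OR (T OR NOT P)) = a·b on (0.9921, 0.9674) = 0.9597
  → value = 0.9597
|0.8100 − 0.9597| = 0.150

0.150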